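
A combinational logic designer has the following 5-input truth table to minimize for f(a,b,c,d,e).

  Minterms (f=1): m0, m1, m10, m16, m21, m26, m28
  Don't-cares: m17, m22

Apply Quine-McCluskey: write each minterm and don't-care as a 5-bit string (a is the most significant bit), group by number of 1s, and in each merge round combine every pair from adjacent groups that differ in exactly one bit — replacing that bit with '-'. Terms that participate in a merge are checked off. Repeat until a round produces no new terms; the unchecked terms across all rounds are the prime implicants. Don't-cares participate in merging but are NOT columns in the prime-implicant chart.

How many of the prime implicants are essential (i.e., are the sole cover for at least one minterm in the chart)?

Round 0: 00000✓ 00001✓ 01010✓ 10000✓ 10001✓ 10101✓ 10110 11010✓ 11100
Round 1: -0000✓ -0001✓ -1010 0000-✓ 10-01 1000-✓
Round 2: -000-
PIs = {-000-, -1010, 10-01, 10110, 11100}
Coverage chart:
  m0: -000- ←essential
  m1: -000- ←essential
  m10: -1010 ←essential
  m16: -000- ←essential
  m21: 10-01 ←essential
  m26: -1010 ←essential
  m28: 11100 ←essential
Essential: -000-, -1010, 10-01, 11100

4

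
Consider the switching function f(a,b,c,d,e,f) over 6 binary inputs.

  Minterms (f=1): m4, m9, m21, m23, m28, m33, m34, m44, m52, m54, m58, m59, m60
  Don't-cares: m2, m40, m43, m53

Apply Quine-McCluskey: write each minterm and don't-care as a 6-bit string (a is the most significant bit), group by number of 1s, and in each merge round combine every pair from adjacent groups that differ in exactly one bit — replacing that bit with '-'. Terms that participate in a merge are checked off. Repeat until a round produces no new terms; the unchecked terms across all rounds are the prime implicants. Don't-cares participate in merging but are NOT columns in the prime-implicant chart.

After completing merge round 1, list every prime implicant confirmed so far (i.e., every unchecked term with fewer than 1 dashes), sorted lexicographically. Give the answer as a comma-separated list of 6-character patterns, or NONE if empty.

000100, 001001, 100001

size-2^0 implicants → 000010(✓)  000100  001001  010101(✓)  010111(✓)  011100(✓)  100001  100010(✓)  101000(✓)  101011(✓)  101100(✓)  110100(✓)  110101(✓)  110110(✓)  111010(✓)  111011(✓)  111100(✓)
size-2^1 implicants → -00010  -10101  -11100  0101-1  1-1011  1-1100  101-00  11-100  1101-0  11010-  11101-
Unchecked terms (primes): -00010, -10101, -11100, 000100, 001001, 0101-1, 1-1011, 1-1100, 100001, 101-00, 11-100, 1101-0, 11010-, 11101-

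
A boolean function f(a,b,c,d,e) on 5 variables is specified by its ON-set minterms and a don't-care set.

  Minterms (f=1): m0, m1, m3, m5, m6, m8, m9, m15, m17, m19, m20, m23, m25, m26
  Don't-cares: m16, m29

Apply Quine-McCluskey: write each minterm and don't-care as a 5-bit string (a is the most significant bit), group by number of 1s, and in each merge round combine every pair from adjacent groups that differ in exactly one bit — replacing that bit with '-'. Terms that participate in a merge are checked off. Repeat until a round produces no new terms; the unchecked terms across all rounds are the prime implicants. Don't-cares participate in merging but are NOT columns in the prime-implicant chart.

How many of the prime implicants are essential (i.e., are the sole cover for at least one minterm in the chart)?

size-2^0 implicants → 00000(✓)  00001(✓)  00011(✓)  00101(✓)  00110  01000(✓)  01001(✓)  01111  10000(✓)  10001(✓)  10011(✓)  10100(✓)  10111(✓)  11001(✓)  11010  11101(✓)
size-2^1 implicants → -0000(✓)  -0001(✓)  -0011(✓)  -1001(✓)  0-000(✓)  0-001(✓)  00-01  000-1(✓)  0000-(✓)  0100-(✓)  1-001(✓)  10-00  10-11  100-1(✓)  1000-(✓)  11-01
size-2^2 implicants → --001  -00-1  -000-  0-00-
Unchecked terms (primes): --001, -00-1, -000-, 0-00-, 00-01, 00110, 01111, 10-00, 10-11, 11-01, 11010
Minterm coverage:
  m0 ⊆ -000-,0-00-
  m1 ⊆ --001,-00-1,-000-,0-00-,00-01
  m3 ⊆ -00-1 [E]
  m5 ⊆ 00-01 [E]
  m6 ⊆ 00110 [E]
  m8 ⊆ 0-00- [E]
  m9 ⊆ --001,0-00-
  m15 ⊆ 01111 [E]
  m17 ⊆ --001,-00-1,-000-
  m19 ⊆ -00-1,10-11
  m20 ⊆ 10-00 [E]
  m23 ⊆ 10-11 [E]
  m25 ⊆ --001,11-01
  m26 ⊆ 11010 [E]
E = {-00-1, 0-00-, 00-01, 00110, 01111, 10-00, 10-11, 11010}

8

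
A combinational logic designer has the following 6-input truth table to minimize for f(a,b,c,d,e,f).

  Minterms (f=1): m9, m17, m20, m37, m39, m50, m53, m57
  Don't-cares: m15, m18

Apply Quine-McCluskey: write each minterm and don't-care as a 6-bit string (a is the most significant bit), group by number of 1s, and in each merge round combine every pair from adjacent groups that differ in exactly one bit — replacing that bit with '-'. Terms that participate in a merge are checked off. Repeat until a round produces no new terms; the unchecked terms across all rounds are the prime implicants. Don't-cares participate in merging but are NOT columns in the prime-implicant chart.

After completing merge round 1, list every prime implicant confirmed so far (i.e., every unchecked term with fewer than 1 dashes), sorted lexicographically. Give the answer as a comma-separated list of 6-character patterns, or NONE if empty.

001001, 001111, 010001, 010100, 111001

size-2^0 implicants → 001001  001111  010001  010010(✓)  010100  100101(✓)  100111(✓)  110010(✓)  110101(✓)  111001
size-2^1 implicants → -10010  1-0101  1001-1
Unchecked terms (primes): -10010, 001001, 001111, 010001, 010100, 1-0101, 1001-1, 111001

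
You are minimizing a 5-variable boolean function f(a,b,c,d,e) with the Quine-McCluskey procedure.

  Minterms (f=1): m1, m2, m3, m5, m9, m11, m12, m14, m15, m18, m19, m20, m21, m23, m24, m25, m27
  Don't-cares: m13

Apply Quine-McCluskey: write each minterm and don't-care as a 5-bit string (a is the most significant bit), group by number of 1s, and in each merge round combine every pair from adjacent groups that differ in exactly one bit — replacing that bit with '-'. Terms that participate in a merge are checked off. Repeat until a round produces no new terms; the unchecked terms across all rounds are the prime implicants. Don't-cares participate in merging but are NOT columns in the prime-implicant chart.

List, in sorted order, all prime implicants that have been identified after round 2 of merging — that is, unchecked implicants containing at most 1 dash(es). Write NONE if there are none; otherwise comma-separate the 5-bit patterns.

-0101, 10-11, 101-1, 1010-, 1100-

size-2^0 implicants → 00001(✓)  00010(✓)  00011(✓)  00101(✓)  01001(✓)  01011(✓)  01100(✓)  01101(✓)  01110(✓)  01111(✓)  10010(✓)  10011(✓)  10100(✓)  10101(✓)  10111(✓)  11000(✓)  11001(✓)  11011(✓)
size-2^1 implicants → -0010(✓)  -0011(✓)  -0101  -1001(✓)  -1011(✓)  0-001(✓)  0-011(✓)  0-101(✓)  00-01(✓)  000-1(✓)  0001-(✓)  01-01(✓)  01-11(✓)  010-1(✓)  011-0(✓)  011-1(✓)  0110-(✓)  0111-(✓)  1-011(✓)  10-11  1001-(✓)  101-1  1010-  110-1(✓)  1100-
size-2^2 implicants → --011  -001-  -10-1  0--01  0-0-1  01--1  011--
Unchecked terms (primes): --011, -001-, -0101, -10-1, 0--01, 0-0-1, 01--1, 011--, 10-11, 101-1, 1010-, 1100-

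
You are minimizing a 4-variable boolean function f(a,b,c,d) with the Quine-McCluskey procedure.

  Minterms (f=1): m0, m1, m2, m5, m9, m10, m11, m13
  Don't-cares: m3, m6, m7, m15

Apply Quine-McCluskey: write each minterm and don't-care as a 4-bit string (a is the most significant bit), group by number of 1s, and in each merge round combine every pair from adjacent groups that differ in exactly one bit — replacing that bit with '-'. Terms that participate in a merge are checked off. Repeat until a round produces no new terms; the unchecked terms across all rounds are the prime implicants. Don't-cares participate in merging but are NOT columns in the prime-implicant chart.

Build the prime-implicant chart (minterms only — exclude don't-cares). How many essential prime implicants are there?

3

Round 0: 0000✓ 0001✓ 0010✓ 0011✓ 0101✓ 0110✓ 0111✓ 1001✓ 1010✓ 1011✓ 1101✓ 1111✓
Round 1: -001✓ -010✓ -011✓ -101✓ -111✓ 0-01✓ 0-10✓ 0-11✓ 00-0✓ 00-1✓ 000-✓ 001-✓ 01-1✓ 011-✓ 1-01✓ 1-11✓ 10-1✓ 101-✓ 11-1✓
Round 2: --01✓ --11✓ -0-1✓ -01- -1-1✓ 0--1✓ 0-1- 00-- 1--1✓
Round 3: ---1
PIs = {---1, -01-, 0-1-, 00--}
Coverage chart:
  m0: 00-- ←essential
  m1: ---1,00--
  m2: -01-,0-1-,00--
  m5: ---1 ←essential
  m9: ---1 ←essential
  m10: -01- ←essential
  m11: ---1,-01-
  m13: ---1 ←essential
Essential: ---1, -01-, 00--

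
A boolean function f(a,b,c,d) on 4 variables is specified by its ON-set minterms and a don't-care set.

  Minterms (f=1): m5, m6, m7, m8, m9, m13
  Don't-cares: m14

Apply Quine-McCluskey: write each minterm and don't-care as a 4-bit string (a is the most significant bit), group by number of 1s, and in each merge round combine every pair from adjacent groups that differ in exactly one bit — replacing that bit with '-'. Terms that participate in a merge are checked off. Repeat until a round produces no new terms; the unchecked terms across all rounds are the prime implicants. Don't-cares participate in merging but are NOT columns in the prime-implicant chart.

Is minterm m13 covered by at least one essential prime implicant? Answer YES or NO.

NO

[col 0] 0101*, 0110*, 0111*, 1000*, 1001*, 1101*, 1110*
[col 1] -101, -110, 01-1, 011-, 1-01, 100-
Prime implicants: -101, -110, 01-1, 011-, 1-01, 100-
PI chart (minterm → PIs covering it):
  5 | -101,01-1
  6 | -110,011-
  7 | 01-1,011-
  8 | 100-  (sole → essential)
  9 | 1-01,100-
  13 | -101,1-01
Essential prime implicants: 100-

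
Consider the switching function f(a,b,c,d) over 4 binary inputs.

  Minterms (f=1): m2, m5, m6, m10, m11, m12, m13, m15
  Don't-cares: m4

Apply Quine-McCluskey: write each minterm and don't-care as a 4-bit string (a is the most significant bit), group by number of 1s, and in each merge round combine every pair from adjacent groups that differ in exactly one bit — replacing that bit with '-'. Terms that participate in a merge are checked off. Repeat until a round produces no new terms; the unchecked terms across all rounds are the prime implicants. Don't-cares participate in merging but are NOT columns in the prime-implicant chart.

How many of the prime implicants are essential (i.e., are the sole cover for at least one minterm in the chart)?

size-2^0 implicants → 0010(✓)  0100(✓)  0101(✓)  0110(✓)  1010(✓)  1011(✓)  1100(✓)  1101(✓)  1111(✓)
size-2^1 implicants → -010  -100(✓)  -101(✓)  0-10  01-0  010-(✓)  1-11  101-  11-1  110-(✓)
size-2^2 implicants → -10-
Unchecked terms (primes): -010, -10-, 0-10, 01-0, 1-11, 101-, 11-1
Minterm coverage:
  m2 ⊆ -010,0-10
  m5 ⊆ -10- [E]
  m6 ⊆ 0-10,01-0
  m10 ⊆ -010,101-
  m11 ⊆ 1-11,101-
  m12 ⊆ -10- [E]
  m13 ⊆ -10-,11-1
  m15 ⊆ 1-11,11-1
E = {-10-}

1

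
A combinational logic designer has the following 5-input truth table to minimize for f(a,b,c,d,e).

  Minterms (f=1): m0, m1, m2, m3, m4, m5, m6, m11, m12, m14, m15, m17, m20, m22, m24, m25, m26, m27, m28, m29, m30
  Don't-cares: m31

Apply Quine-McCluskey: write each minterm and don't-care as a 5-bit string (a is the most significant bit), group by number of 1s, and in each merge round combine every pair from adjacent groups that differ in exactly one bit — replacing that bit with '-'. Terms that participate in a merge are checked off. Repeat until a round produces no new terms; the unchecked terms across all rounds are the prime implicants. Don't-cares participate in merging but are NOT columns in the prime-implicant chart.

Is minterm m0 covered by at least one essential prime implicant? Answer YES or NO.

Round 0: 00000✓ 00001✓ 00010✓ 00011✓ 00100✓ 00101✓ 00110✓ 01011✓ 01100✓ 01110✓ 01111✓ 10001✓ 10100✓ 10110✓ 11000✓ 11001✓ 11010✓ 11011✓ 11100✓ 11101✓ 11110✓ 11111✓
Round 1: -0001 -0100✓ -0110✓ -1011✓ -1100✓ -1110✓ -1111✓ 0-011 0-100✓ 0-110✓ 00-00✓ 00-01✓ 00-10✓ 000-0✓ 000-1✓ 0000-✓ 0001-✓ 001-0✓ 0010-✓ 01-11✓ 011-0✓ 0111-✓ 1-001 1-100✓ 1-110✓ 101-0✓ 11-00✓ 11-01✓ 11-10✓ 11-11✓ 110-0✓ 110-1✓ 1100-✓ 1101-✓ 111-0✓ 111-1✓ 1110-✓ 1111-✓
Round 2: --100✓ --110✓ -01-0✓ -1-11 -11-0✓ -111- 0-1-0✓ 00--0 00-0- 000-- 1-1-0✓ 11--0✓ 11--1✓ 11-0-✓ 11-1-✓ 110--✓ 111--✓
Round 3: --1-0 11---
PIs = {--1-0, -0001, -1-11, -111-, 0-011, 00--0, 00-0-, 000--, 1-001, 11---}
Coverage chart:
  m0: 00--0,00-0-,000--
  m1: -0001,00-0-,000--
  m2: 00--0,000--
  m3: 0-011,000--
  m4: --1-0,00--0,00-0-
  m5: 00-0- ←essential
  m6: --1-0,00--0
  m11: -1-11,0-011
  m12: --1-0 ←essential
  m14: --1-0,-111-
  m15: -1-11,-111-
  m17: -0001,1-001
  m20: --1-0 ←essential
  m22: --1-0 ←essential
  m24: 11--- ←essential
  m25: 1-001,11---
  m26: 11--- ←essential
  m27: -1-11,11---
  m28: --1-0,11---
  m29: 11--- ←essential
  m30: --1-0,-111-,11---
Essential: --1-0, 00-0-, 11---

YES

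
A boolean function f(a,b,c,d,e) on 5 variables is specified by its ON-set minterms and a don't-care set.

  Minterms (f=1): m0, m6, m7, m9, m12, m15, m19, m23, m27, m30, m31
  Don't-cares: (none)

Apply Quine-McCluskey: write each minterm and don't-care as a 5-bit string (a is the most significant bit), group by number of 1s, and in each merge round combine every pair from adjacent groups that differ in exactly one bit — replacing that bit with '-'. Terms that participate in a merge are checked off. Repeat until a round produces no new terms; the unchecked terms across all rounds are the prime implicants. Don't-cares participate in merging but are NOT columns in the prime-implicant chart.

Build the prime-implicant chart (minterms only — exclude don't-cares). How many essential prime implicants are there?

size-2^0 implicants → 00000  00110(✓)  00111(✓)  01001  01100  01111(✓)  10011(✓)  10111(✓)  11011(✓)  11110(✓)  11111(✓)
size-2^1 implicants → -0111(✓)  -1111(✓)  0-111(✓)  0011-  1-011(✓)  1-111(✓)  10-11(✓)  11-11(✓)  1111-
size-2^2 implicants → --111  1--11
Unchecked terms (primes): --111, 00000, 0011-, 01001, 01100, 1--11, 1111-
Minterm coverage:
  m0 ⊆ 00000 [E]
  m6 ⊆ 0011- [E]
  m7 ⊆ --111,0011-
  m9 ⊆ 01001 [E]
  m12 ⊆ 01100 [E]
  m15 ⊆ --111 [E]
  m19 ⊆ 1--11 [E]
  m23 ⊆ --111,1--11
  m27 ⊆ 1--11 [E]
  m30 ⊆ 1111- [E]
  m31 ⊆ --111,1--11,1111-
E = {--111, 00000, 0011-, 01001, 01100, 1--11, 1111-}

7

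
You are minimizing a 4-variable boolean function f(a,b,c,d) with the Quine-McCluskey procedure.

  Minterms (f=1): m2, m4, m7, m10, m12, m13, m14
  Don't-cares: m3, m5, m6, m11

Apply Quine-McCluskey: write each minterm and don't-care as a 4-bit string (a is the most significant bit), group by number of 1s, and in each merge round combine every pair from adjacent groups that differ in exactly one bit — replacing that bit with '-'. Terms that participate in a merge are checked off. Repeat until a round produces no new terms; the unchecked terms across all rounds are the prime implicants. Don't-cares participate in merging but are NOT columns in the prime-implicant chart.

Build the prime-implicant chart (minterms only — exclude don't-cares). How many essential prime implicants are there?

Round 0: 0010✓ 0011✓ 0100✓ 0101✓ 0110✓ 0111✓ 1010✓ 1011✓ 1100✓ 1101✓ 1110✓
Round 1: -010✓ -011✓ -100✓ -101✓ -110✓ 0-10✓ 0-11✓ 001-✓ 01-0✓ 01-1✓ 010-✓ 011-✓ 1-10✓ 101-✓ 11-0✓ 110-✓
Round 2: --10 -01- -1-0 -10- 0-1- 01--
PIs = {--10, -01-, -1-0, -10-, 0-1-, 01--}
Coverage chart:
  m2: --10,-01-,0-1-
  m4: -1-0,-10-,01--
  m7: 0-1-,01--
  m10: --10,-01-
  m12: -1-0,-10-
  m13: -10- ←essential
  m14: --10,-1-0
Essential: -10-

1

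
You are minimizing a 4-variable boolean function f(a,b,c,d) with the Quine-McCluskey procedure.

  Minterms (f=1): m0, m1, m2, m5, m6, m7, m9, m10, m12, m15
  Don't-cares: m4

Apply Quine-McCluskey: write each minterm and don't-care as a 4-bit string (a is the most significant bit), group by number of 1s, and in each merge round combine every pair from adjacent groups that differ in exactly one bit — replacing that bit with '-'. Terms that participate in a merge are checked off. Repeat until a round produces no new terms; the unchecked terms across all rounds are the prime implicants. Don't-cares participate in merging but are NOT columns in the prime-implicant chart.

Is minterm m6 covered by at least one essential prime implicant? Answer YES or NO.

NO

Round 0: 0000✓ 0001✓ 0010✓ 0100✓ 0101✓ 0110✓ 0111✓ 1001✓ 1010✓ 1100✓ 1111✓
Round 1: -001 -010 -100 -111 0-00✓ 0-01✓ 0-10✓ 00-0✓ 000-✓ 01-0✓ 01-1✓ 010-✓ 011-✓
Round 2: 0--0 0-0- 01--
PIs = {-001, -010, -100, -111, 0--0, 0-0-, 01--}
Coverage chart:
  m0: 0--0,0-0-
  m1: -001,0-0-
  m2: -010,0--0
  m5: 0-0-,01--
  m6: 0--0,01--
  m7: -111,01--
  m9: -001 ←essential
  m10: -010 ←essential
  m12: -100 ←essential
  m15: -111 ←essential
Essential: -001, -010, -100, -111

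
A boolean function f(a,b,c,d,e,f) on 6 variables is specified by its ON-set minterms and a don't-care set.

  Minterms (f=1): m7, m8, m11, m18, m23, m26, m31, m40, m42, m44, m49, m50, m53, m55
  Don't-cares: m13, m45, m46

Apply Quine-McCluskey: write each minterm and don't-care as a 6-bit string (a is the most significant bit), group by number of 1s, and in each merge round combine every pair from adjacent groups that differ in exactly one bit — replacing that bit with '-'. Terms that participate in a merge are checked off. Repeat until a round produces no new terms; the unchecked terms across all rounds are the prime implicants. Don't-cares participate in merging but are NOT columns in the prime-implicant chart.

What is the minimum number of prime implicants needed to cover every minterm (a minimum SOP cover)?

9

Round 0: 000111✓ 001000✓ 001011 001101✓ 010010✓ 010111✓ 011010✓ 011111✓ 101000✓ 101010✓ 101100✓ 101101✓ 101110✓ 110001✓ 110010✓ 110101✓ 110111✓
Round 1: -01000 -01101 -10010 -10111 0-0111 01-010 01-111 101-00✓ 101-10✓ 1010-0✓ 1011-0✓ 10110- 110-01 1101-1
Round 2: 101--0
PIs = {-01000, -01101, -10010, -10111, 0-0111, 001011, 01-010, 01-111, 101--0, 10110-, 110-01, 1101-1}
Coverage chart:
  m7: 0-0111 ←essential
  m8: -01000 ←essential
  m11: 001011 ←essential
  m18: -10010,01-010
  m23: -10111,0-0111,01-111
  m26: 01-010 ←essential
  m31: 01-111 ←essential
  m40: -01000,101--0
  m42: 101--0 ←essential
  m44: 101--0,10110-
  m49: 110-01 ←essential
  m50: -10010 ←essential
  m53: 110-01,1101-1
  m55: -10111,1101-1
Essential: -01000, -10010, 0-0111, 001011, 01-010, 01-111, 101--0, 110-01
Petrick residual → -10111
Min cover (9 terms): b'cd'e'f' + bc'd'ef' + bc'def + a'c'def + a'b'cd'ef + a'bd'ef' + a'bdef + ab'cf' + abc'e'f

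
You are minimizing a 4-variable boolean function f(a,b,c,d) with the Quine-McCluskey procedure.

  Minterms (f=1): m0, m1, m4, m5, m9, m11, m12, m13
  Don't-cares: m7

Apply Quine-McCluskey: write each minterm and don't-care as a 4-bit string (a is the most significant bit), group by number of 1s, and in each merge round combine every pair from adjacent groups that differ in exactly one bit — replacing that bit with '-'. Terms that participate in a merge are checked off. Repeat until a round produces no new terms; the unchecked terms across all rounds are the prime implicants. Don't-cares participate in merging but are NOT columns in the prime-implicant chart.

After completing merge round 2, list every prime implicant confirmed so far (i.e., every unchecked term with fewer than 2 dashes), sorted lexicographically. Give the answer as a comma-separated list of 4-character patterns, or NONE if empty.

01-1, 10-1

[col 0] 0000*, 0001*, 0100*, 0101*, 0111*, 1001*, 1011*, 1100*, 1101*
[col 1] -001*, -100*, -101*, 0-00*, 0-01*, 000-*, 01-1, 010-*, 1-01*, 10-1, 110-*
[col 2] --01, -10-, 0-0-
Prime implicants: --01, -10-, 0-0-, 01-1, 10-1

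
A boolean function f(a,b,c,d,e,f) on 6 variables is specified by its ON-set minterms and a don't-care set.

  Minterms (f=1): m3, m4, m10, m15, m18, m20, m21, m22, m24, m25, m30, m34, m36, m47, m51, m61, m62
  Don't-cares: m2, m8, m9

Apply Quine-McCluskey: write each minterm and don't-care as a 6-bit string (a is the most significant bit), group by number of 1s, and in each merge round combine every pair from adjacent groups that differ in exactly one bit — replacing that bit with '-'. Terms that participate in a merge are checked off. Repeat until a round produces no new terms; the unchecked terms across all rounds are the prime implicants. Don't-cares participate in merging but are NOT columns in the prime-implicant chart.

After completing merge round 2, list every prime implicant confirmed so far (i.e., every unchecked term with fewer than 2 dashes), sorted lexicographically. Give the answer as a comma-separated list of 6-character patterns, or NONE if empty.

-00010, -00100, -01111, -11110, 0-0010, 0-0100, 00-010, 00001-, 0010-0, 01-110, 010-10, 0101-0, 01010-, 110011, 111101

Round 0: 000010✓ 000011✓ 000100✓ 001000✓ 001001✓ 001010✓ 001111✓ 010010✓ 010100✓ 010101✓ 010110✓ 011000✓ 011001✓ 011110✓ 100010✓ 100100✓ 101111✓ 110011 111101 111110✓
Round 1: -00010 -00100 -01111 -11110 0-0010 0-0100 0-1000✓ 0-1001✓ 00-010 00001- 0010-0 00100-✓ 01-110 010-10 0101-0 01010- 01100-✓
Round 2: 0-100-
PIs = {-00010, -00100, -01111, -11110, 0-0010, 0-0100, 0-100-, 00-010, 00001-, 0010-0, 01-110, 010-10, 0101-0, 01010-, 110011, 111101}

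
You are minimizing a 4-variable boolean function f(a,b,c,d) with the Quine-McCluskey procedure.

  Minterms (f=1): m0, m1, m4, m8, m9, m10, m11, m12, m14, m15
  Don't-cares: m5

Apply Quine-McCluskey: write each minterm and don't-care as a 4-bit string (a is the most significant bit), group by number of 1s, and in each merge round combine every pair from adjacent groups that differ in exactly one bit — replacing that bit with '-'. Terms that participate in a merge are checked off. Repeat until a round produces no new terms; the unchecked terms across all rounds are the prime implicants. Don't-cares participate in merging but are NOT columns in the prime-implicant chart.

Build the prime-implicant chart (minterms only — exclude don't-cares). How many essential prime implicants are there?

1

Round 0: 0000✓ 0001✓ 0100✓ 0101✓ 1000✓ 1001✓ 1010✓ 1011✓ 1100✓ 1110✓ 1111✓
Round 1: -000✓ -001✓ -100✓ 0-00✓ 0-01✓ 000-✓ 010-✓ 1-00✓ 1-10✓ 1-11✓ 10-0✓ 10-1✓ 100-✓ 101-✓ 11-0✓ 111-✓
Round 2: --00 -00- 0-0- 1--0 1-1- 10--
PIs = {--00, -00-, 0-0-, 1--0, 1-1-, 10--}
Coverage chart:
  m0: --00,-00-,0-0-
  m1: -00-,0-0-
  m4: --00,0-0-
  m8: --00,-00-,1--0,10--
  m9: -00-,10--
  m10: 1--0,1-1-,10--
  m11: 1-1-,10--
  m12: --00,1--0
  m14: 1--0,1-1-
  m15: 1-1- ←essential
Essential: 1-1-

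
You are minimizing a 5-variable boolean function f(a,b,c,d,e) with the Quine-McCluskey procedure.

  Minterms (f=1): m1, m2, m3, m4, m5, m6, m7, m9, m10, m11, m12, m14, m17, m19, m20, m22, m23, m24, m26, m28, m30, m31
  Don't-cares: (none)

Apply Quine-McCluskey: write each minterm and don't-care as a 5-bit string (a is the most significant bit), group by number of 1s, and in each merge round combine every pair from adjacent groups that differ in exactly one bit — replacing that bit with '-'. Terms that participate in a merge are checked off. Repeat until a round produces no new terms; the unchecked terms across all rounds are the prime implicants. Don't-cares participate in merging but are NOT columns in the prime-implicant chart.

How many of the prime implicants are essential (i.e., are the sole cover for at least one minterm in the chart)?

size-2^0 implicants → 00001(✓)  00010(✓)  00011(✓)  00100(✓)  00101(✓)  00110(✓)  00111(✓)  01001(✓)  01010(✓)  01011(✓)  01100(✓)  01110(✓)  10001(✓)  10011(✓)  10100(✓)  10110(✓)  10111(✓)  11000(✓)  11010(✓)  11100(✓)  11110(✓)  11111(✓)
size-2^1 implicants → -0001(✓)  -0011(✓)  -0100(✓)  -0110(✓)  -0111(✓)  -1010(✓)  -1100(✓)  -1110(✓)  0-001(✓)  0-010(✓)  0-011(✓)  0-100(✓)  0-110(✓)  00-01(✓)  00-10(✓)  00-11(✓)  000-1(✓)  0001-(✓)  001-0(✓)  001-1(✓)  0010-(✓)  0011-(✓)  01-10(✓)  010-1(✓)  0101-(✓)  011-0(✓)  1-100(✓)  1-110(✓)  1-111(✓)  10-11(✓)  100-1(✓)  101-0(✓)  1011-(✓)  11-00(✓)  11-10(✓)  110-0(✓)  111-0(✓)  1111-(✓)
size-2^2 implicants → --100(✓)  --110(✓)  -0-11  -00-1  -01-0(✓)  -011-  -1-10  -11-0(✓)  0--10  0-0-1  0-01-  0-1-0(✓)  00--1  00-1-  001--  1-1-0(✓)  1-11-  11--0
size-2^3 implicants → --1-0
Unchecked terms (primes): --1-0, -0-11, -00-1, -011-, -1-10, 0--10, 0-0-1, 0-01-, 00--1, 00-1-, 001--, 1-11-, 11--0
Minterm coverage:
  m1 ⊆ -00-1,0-0-1,00--1
  m2 ⊆ 0--10,0-01-,00-1-
  m3 ⊆ -0-11,-00-1,0-0-1,0-01-,00--1,00-1-
  m4 ⊆ --1-0,001--
  m5 ⊆ 00--1,001--
  m6 ⊆ --1-0,-011-,0--10,00-1-,001--
  m7 ⊆ -0-11,-011-,00--1,00-1-,001--
  m9 ⊆ 0-0-1 [E]
  m10 ⊆ -1-10,0--10,0-01-
  m11 ⊆ 0-0-1,0-01-
  m12 ⊆ --1-0 [E]
  m14 ⊆ --1-0,-1-10,0--10
  m17 ⊆ -00-1 [E]
  m19 ⊆ -0-11,-00-1
  m20 ⊆ --1-0 [E]
  m22 ⊆ --1-0,-011-,1-11-
  m23 ⊆ -0-11,-011-,1-11-
  m24 ⊆ 11--0 [E]
  m26 ⊆ -1-10,11--0
  m28 ⊆ --1-0,11--0
  m30 ⊆ --1-0,-1-10,1-11-,11--0
  m31 ⊆ 1-11- [E]
E = {--1-0, -00-1, 0-0-1, 1-11-, 11--0}

5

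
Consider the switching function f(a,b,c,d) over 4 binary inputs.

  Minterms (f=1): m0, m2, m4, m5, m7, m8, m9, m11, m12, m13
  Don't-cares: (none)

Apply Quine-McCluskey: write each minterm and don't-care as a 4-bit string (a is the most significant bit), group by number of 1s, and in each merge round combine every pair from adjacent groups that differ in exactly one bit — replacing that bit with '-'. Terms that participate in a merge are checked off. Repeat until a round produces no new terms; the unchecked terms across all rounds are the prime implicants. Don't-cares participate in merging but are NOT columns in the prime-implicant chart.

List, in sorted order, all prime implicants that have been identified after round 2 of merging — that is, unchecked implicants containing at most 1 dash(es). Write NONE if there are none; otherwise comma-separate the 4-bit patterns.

00-0, 01-1, 10-1

[col 0] 0000*, 0010*, 0100*, 0101*, 0111*, 1000*, 1001*, 1011*, 1100*, 1101*
[col 1] -000*, -100*, -101*, 0-00*, 00-0, 01-1, 010-*, 1-00*, 1-01*, 10-1, 100-*, 110-*
[col 2] --00, -10-, 1-0-
Prime implicants: --00, -10-, 00-0, 01-1, 1-0-, 10-1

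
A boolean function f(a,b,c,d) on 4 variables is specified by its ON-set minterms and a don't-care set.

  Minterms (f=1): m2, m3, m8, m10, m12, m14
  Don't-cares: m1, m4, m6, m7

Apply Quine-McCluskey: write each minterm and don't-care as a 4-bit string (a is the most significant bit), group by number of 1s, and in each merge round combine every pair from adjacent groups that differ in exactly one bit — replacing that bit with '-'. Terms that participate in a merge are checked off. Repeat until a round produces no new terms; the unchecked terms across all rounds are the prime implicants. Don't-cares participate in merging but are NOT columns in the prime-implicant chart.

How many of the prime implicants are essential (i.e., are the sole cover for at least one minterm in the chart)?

size-2^0 implicants → 0001(✓)  0010(✓)  0011(✓)  0100(✓)  0110(✓)  0111(✓)  1000(✓)  1010(✓)  1100(✓)  1110(✓)
size-2^1 implicants → -010(✓)  -100(✓)  -110(✓)  0-10(✓)  0-11(✓)  00-1  001-(✓)  01-0(✓)  011-(✓)  1-00(✓)  1-10(✓)  10-0(✓)  11-0(✓)
size-2^2 implicants → --10  -1-0  0-1-  1--0
Unchecked terms (primes): --10, -1-0, 0-1-, 00-1, 1--0
Minterm coverage:
  m2 ⊆ --10,0-1-
  m3 ⊆ 0-1-,00-1
  m8 ⊆ 1--0 [E]
  m10 ⊆ --10,1--0
  m12 ⊆ -1-0,1--0
  m14 ⊆ --10,-1-0,1--0
E = {1--0}

1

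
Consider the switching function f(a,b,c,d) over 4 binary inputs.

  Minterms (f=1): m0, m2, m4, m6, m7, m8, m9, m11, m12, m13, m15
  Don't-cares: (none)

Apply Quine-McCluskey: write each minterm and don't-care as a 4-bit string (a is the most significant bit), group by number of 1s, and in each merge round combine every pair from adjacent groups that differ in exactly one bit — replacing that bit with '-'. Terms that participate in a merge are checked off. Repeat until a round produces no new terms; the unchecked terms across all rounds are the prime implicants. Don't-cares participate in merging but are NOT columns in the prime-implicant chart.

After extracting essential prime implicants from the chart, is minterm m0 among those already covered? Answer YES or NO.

Round 0: 0000✓ 0010✓ 0100✓ 0110✓ 0111✓ 1000✓ 1001✓ 1011✓ 1100✓ 1101✓ 1111✓
Round 1: -000✓ -100✓ -111 0-00✓ 0-10✓ 00-0✓ 01-0✓ 011- 1-00✓ 1-01✓ 1-11✓ 10-1✓ 100-✓ 11-1✓ 110-✓
Round 2: --00 0--0 1--1 1-0-
PIs = {--00, -111, 0--0, 011-, 1--1, 1-0-}
Coverage chart:
  m0: --00,0--0
  m2: 0--0 ←essential
  m4: --00,0--0
  m6: 0--0,011-
  m7: -111,011-
  m8: --00,1-0-
  m9: 1--1,1-0-
  m11: 1--1 ←essential
  m12: --00,1-0-
  m13: 1--1,1-0-
  m15: -111,1--1
Essential: 0--0, 1--1

YES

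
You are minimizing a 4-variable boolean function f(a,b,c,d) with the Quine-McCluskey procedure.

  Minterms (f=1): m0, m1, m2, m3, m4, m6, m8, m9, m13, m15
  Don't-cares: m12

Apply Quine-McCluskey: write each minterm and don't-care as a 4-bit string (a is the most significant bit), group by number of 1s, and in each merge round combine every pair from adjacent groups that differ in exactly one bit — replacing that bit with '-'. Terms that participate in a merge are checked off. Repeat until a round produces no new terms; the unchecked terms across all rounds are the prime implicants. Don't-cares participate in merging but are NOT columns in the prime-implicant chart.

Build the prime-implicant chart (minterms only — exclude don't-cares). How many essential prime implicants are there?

[col 0] 0000*, 0001*, 0010*, 0011*, 0100*, 0110*, 1000*, 1001*, 1100*, 1101*, 1111*
[col 1] -000*, -001*, -100*, 0-00*, 0-10*, 00-0*, 00-1*, 000-*, 001-*, 01-0*, 1-00*, 1-01*, 100-*, 11-1, 110-*
[col 2] --00, -00-, 0--0, 00--, 1-0-
Prime implicants: --00, -00-, 0--0, 00--, 1-0-, 11-1
PI chart (minterm → PIs covering it):
  0 | --00,-00-,0--0,00--
  1 | -00-,00--
  2 | 0--0,00--
  3 | 00--  (sole → essential)
  4 | --00,0--0
  6 | 0--0  (sole → essential)
  8 | --00,-00-,1-0-
  9 | -00-,1-0-
  13 | 1-0-,11-1
  15 | 11-1  (sole → essential)
Essential prime implicants: 0--0, 00--, 11-1

3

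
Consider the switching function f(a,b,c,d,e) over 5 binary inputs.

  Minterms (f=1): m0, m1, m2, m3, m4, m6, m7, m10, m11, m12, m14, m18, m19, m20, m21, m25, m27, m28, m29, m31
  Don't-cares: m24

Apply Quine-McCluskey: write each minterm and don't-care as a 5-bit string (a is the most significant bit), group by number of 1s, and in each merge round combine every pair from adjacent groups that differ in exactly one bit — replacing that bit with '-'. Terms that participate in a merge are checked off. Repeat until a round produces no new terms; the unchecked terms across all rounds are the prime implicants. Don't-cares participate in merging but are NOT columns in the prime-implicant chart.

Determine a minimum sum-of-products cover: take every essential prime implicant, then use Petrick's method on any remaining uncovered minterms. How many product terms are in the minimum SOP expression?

size-2^0 implicants → 00000(✓)  00001(✓)  00010(✓)  00011(✓)  00100(✓)  00110(✓)  00111(✓)  01010(✓)  01011(✓)  01100(✓)  01110(✓)  10010(✓)  10011(✓)  10100(✓)  10101(✓)  11000(✓)  11001(✓)  11011(✓)  11100(✓)  11101(✓)  11111(✓)
size-2^1 implicants → -0010(✓)  -0011(✓)  -0100(✓)  -1011(✓)  -1100(✓)  0-010(✓)  0-011(✓)  0-100(✓)  0-110(✓)  00-00(✓)  00-10(✓)  00-11(✓)  000-0(✓)  000-1(✓)  0000-(✓)  0001-(✓)  001-0(✓)  0011-(✓)  01-10(✓)  0101-(✓)  011-0(✓)  1-011(✓)  1-100(✓)  1-101(✓)  1001-(✓)  1010-(✓)  11-00(✓)  11-01(✓)  11-11(✓)  110-1(✓)  1100-(✓)  111-1(✓)  1110-(✓)
size-2^2 implicants → --011  --100  -001-  0--10  0-01-  0-1-0  00--0  00-1-  000--  1-10-  11--1  11-0-
Unchecked terms (primes): --011, --100, -001-, 0--10, 0-01-, 0-1-0, 00--0, 00-1-, 000--, 1-10-, 11--1, 11-0-
Minterm coverage:
  m0 ⊆ 00--0,000--
  m1 ⊆ 000-- [E]
  m2 ⊆ -001-,0--10,0-01-,00--0,00-1-,000--
  m3 ⊆ --011,-001-,0-01-,00-1-,000--
  m4 ⊆ --100,0-1-0,00--0
  m6 ⊆ 0--10,0-1-0,00--0,00-1-
  m7 ⊆ 00-1- [E]
  m10 ⊆ 0--10,0-01-
  m11 ⊆ --011,0-01-
  m12 ⊆ --100,0-1-0
  m14 ⊆ 0--10,0-1-0
  m18 ⊆ -001- [E]
  m19 ⊆ --011,-001-
  m20 ⊆ --100,1-10-
  m21 ⊆ 1-10- [E]
  m25 ⊆ 11--1,11-0-
  m27 ⊆ --011,11--1
  m28 ⊆ --100,1-10-,11-0-
  m29 ⊆ 1-10-,11--1,11-0-
  m31 ⊆ 11--1 [E]
E = {-001-, 00-1-, 000--, 1-10-, 11--1}
Petrick residual → 0-01-, 0-1-0
Cover = b'c'd + a'c'd + a'ce' + a'b'd + a'b'c' + acd' + abe  |cover|=7

7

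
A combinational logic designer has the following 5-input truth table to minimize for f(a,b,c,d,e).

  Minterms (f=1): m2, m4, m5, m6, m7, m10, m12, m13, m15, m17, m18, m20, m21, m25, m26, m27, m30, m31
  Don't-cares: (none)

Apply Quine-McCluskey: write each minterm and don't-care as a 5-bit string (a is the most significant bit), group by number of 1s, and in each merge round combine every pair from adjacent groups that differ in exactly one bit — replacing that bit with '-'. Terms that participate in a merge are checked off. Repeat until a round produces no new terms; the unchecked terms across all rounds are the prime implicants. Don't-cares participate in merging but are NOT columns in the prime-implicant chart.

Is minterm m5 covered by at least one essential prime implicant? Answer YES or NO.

Round 0: 00010✓ 00100✓ 00101✓ 00110✓ 00111✓ 01010✓ 01100✓ 01101✓ 01111✓ 10001✓ 10010✓ 10100✓ 10101✓ 11001✓ 11010✓ 11011✓ 11110✓ 11111✓
Round 1: -0010✓ -0100✓ -0101✓ -1010✓ -1111 0-010✓ 0-100✓ 0-101✓ 0-111✓ 00-10 001-0✓ 001-1✓ 0010-✓ 0011-✓ 011-1✓ 0110-✓ 1-001 1-010✓ 10-01 1010-✓ 11-10✓ 11-11✓ 110-1 1101-✓ 1111-✓
Round 2: --010 -010- 0-1-1 0-10- 001-- 11-1-
PIs = {--010, -010-, -1111, 0-1-1, 0-10-, 00-10, 001--, 1-001, 10-01, 11-1-, 110-1}
Coverage chart:
  m2: --010,00-10
  m4: -010-,0-10-,001--
  m5: -010-,0-1-1,0-10-,001--
  m6: 00-10,001--
  m7: 0-1-1,001--
  m10: --010 ←essential
  m12: 0-10- ←essential
  m13: 0-1-1,0-10-
  m15: -1111,0-1-1
  m17: 1-001,10-01
  m18: --010 ←essential
  m20: -010- ←essential
  m21: -010-,10-01
  m25: 1-001,110-1
  m26: --010,11-1-
  m27: 11-1-,110-1
  m30: 11-1- ←essential
  m31: -1111,11-1-
Essential: --010, -010-, 0-10-, 11-1-

YES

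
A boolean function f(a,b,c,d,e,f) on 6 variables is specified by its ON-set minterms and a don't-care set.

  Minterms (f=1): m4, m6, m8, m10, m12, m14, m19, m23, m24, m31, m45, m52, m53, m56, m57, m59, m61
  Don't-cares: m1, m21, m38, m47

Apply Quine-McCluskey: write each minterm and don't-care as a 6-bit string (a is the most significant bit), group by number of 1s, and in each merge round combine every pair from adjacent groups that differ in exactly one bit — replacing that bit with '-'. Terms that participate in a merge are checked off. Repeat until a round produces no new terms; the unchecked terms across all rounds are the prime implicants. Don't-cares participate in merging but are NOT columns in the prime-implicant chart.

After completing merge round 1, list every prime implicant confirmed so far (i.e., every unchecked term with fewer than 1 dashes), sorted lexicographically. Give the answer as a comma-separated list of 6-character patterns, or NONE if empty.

size-2^0 implicants → 000001  000100(✓)  000110(✓)  001000(✓)  001010(✓)  001100(✓)  001110(✓)  010011(✓)  010101(✓)  010111(✓)  011000(✓)  011111(✓)  100110(✓)  101101(✓)  101111(✓)  110100(✓)  110101(✓)  111000(✓)  111001(✓)  111011(✓)  111101(✓)
size-2^1 implicants → -00110  -10101  -11000  0-1000  00-100(✓)  00-110(✓)  0001-0(✓)  001-00(✓)  001-10(✓)  0010-0(✓)  0011-0(✓)  01-111  010-11  0101-1  1-1101  1011-1  11-101  11010-  111-01  1110-1  11100-
size-2^2 implicants → 00-1-0  001--0
Unchecked terms (primes): -00110, -10101, -11000, 0-1000, 00-1-0, 000001, 001--0, 01-111, 010-11, 0101-1, 1-1101, 1011-1, 11-101, 11010-, 111-01, 1110-1, 11100-

000001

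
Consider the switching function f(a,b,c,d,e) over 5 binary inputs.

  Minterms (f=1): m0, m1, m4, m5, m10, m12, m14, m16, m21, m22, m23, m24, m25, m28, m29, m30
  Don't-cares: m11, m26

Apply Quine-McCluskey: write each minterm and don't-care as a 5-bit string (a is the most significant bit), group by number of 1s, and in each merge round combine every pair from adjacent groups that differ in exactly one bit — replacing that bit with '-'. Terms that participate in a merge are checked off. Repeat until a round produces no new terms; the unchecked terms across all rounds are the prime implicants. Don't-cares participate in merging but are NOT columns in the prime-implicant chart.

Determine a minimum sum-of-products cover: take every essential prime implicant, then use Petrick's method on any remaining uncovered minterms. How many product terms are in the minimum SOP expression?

[col 0] 00000*, 00001*, 00100*, 00101*, 01010*, 01011*, 01100*, 01110*, 10000*, 10101*, 10110*, 10111*, 11000*, 11001*, 11010*, 11100*, 11101*, 11110*
[col 1] -0000, -0101, -1010*, -1100*, -1110*, 0-100, 00-00*, 00-01*, 0000-*, 0010-*, 01-10*, 0101-, 011-0*, 1-000, 1-101, 1-110, 101-1, 1011-, 11-00*, 11-01*, 11-10*, 110-0*, 1100-*, 111-0*, 1110-*
[col 2] -1-10, -11-0, 00-0-, 11--0, 11-0-
Prime implicants: -0000, -0101, -1-10, -11-0, 0-100, 00-0-, 0101-, 1-000, 1-101, 1-110, 101-1, 1011-, 11--0, 11-0-
PI chart (minterm → PIs covering it):
  0 | -0000,00-0-
  1 | 00-0-  (sole → essential)
  4 | 0-100,00-0-
  5 | -0101,00-0-
  10 | -1-10,0101-
  12 | -11-0,0-100
  14 | -1-10,-11-0
  16 | -0000,1-000
  21 | -0101,1-101,101-1
  22 | 1-110,1011-
  23 | 101-1,1011-
  24 | 1-000,11--0,11-0-
  25 | 11-0-  (sole → essential)
  28 | -11-0,11--0,11-0-
  29 | 1-101,11-0-
  30 | -1-10,-11-0,1-110,11--0
Essential prime implicants: 00-0-, 11-0-
Petrick residual → -0000, -0101, -1-10, -11-0, 1011-
Minimum SOP uses 7 PIs: b'c'd'e' + b'cd'e + bde' + bce' + a'b'd' + ab'cd + abd'

7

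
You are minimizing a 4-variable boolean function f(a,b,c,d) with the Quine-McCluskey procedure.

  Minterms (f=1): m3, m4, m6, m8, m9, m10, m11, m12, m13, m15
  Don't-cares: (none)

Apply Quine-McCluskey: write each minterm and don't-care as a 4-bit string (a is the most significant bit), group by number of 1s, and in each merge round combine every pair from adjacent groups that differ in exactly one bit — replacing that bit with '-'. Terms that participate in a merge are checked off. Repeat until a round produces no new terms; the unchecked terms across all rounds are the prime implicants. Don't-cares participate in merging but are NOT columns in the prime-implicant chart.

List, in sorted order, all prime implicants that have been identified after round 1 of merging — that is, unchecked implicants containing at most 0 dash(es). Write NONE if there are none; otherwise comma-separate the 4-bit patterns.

Round 0: 0011✓ 0100✓ 0110✓ 1000✓ 1001✓ 1010✓ 1011✓ 1100✓ 1101✓ 1111✓
Round 1: -011 -100 01-0 1-00✓ 1-01✓ 1-11✓ 10-0✓ 10-1✓ 100-✓ 101-✓ 11-1✓ 110-✓
Round 2: 1--1 1-0- 10--
PIs = {-011, -100, 01-0, 1--1, 1-0-, 10--}

NONE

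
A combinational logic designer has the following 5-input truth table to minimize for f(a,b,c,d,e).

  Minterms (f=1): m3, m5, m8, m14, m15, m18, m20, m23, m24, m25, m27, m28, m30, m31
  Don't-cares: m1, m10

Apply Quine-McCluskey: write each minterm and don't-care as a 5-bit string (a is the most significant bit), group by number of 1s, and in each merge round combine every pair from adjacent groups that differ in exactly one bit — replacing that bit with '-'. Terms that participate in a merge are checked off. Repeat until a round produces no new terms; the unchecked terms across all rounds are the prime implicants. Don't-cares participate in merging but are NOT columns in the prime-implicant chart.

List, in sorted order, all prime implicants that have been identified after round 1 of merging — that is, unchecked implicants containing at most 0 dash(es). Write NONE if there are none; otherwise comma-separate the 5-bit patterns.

Round 0: 00001✓ 00011✓ 00101✓ 01000✓ 01010✓ 01110✓ 01111✓ 10010 10100✓ 10111✓ 11000✓ 11001✓ 11011✓ 11100✓ 11110✓ 11111✓
Round 1: -1000 -1110✓ -1111✓ 00-01 000-1 01-10 010-0 0111-✓ 1-100 1-111 11-00 11-11 110-1 1100- 111-0 1111-✓
Round 2: -111-
PIs = {-1000, -111-, 00-01, 000-1, 01-10, 010-0, 1-100, 1-111, 10010, 11-00, 11-11, 110-1, 1100-, 111-0}

10010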